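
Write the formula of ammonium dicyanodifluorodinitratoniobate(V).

NH4[Nb(CN)2F2(NO3)2]

Ligands: 2 cyano (CN, -1), 2 nitrato (NO3, -1), 2 fluoro (F, -1). Ligand charge sum = -6.
Charge balance with ammonium (+1) requires 1 complex ion per 1 ammonium.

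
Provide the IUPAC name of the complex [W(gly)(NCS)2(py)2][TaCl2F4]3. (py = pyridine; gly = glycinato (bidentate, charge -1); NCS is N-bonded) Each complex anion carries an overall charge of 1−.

The complex anion is given as 1−; its ligand charges sum to -6, so Ta = +5.
With 3 anions per cation, the cation must be 3×1 = 3+.
Cation: ligand charges sum to -3; for the ion to be 3+, W = +6.

(glycinato)diisothiocyanatobis(pyridine)tungsten(VI) dichlorotetrafluorotantalate(V)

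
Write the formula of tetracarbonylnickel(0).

[Ni(CO)4]

Ligands: 4 carbonyl (CO, neutral). Ligand charge sum = 0.
With Ni in oxidation state 0, the complex ion is [Ni...].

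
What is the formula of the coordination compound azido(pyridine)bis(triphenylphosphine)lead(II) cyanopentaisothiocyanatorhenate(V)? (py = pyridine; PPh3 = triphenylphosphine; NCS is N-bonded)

Cation [Pb…]: ligand charges -1, Pb(II) ⇒ ion charge 1+.
Anion [Re…]: ligand charges -6, Re(V) ⇒ ion charge 1−.
One 1+ cation balances one 1− anion.

[Pb(N3)(PPh3)2(py)][Re(CN)(NCS)5]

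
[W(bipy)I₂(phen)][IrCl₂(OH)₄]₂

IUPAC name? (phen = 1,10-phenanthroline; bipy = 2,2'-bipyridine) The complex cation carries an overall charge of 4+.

(2,2'-bipyridine)diiodo(1,10-phenanthroline)tungsten(VI) dichlorotetrahydroxoiridate(IV)

Both ions are complex: the cation is named first with the plain metal name, the anion second with the -ate form; each ion's ligands are alphabetised independently.
The complex cation is given as 4+; its ligand charges sum to -2, so W = +6.
With 2 anions per cation, each anion must be 4/2 = 2−.
Anion: ligand charges sum to -6; for the ion to be 2−, Ir = +4.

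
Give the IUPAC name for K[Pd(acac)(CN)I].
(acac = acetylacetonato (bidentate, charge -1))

The 1 potassium counter-ion carries a total charge of +1, so each complex ion is 1−.
Ligand charges: 1×iodo (-1 each), 1×cyano (-1 each), 1×acetylacetonato (-1 each); total -3. So Pd + (-3) = 1−, giving Pd = +2.
The complex ion is anionic, so palladium takes the -ate form palladate(II).

potassium (acetylacetonato)cyanoiodopalladate(II)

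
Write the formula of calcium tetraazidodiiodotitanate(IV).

Ca[TiI2(N3)4]

Ligands: 2 iodo (I, -1), 4 azido (N3, -1). Ligand charge sum = -6.
With Ti in oxidation state +4, the complex ion is [Ti...]^2−.
Charge balance with calcium (+2) requires 1 complex ion per 1 calcium.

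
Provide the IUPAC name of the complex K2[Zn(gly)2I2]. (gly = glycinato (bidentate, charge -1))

The 2 potassium counter-ions carry a total charge of +2, so each complex ion is 2−.
Ligand charges: 2×glycinato (-1 each), 2×iodo (-1 each); total -4. So Zn + (-4) = 2−, giving Zn = +2.
The complex ion is anionic, so zinc takes the -ate form zincate(II).

potassium bis(glycinato)diiodozincate(II)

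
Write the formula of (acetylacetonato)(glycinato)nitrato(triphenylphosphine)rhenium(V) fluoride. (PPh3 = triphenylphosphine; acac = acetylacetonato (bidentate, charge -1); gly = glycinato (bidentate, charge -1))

[Re(acac)(gly)(NO3)(PPh3)]F2

Ligands: 1 triphenylphosphine (PPh3, neutral), 1 acetylacetonato (acac, -1), 1 glycinato (gly, -1), 1 nitrato (NO3, -1). Ligand charge sum = -3.
With Re in oxidation state +5, the complex ion is [Re...]^2+.
Charge balance with fluoride (-1) requires 1 complex ion per 2 fluoride.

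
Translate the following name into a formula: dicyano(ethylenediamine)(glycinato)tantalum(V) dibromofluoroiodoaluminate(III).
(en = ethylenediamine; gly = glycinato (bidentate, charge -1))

Cation [Ta…]: ligand charges -3, Ta(V) ⇒ ion charge 2+.
Anion [Al…]: ligand charges -4, Al(III) ⇒ ion charge 1−.
One 2+ cation requires 2 of the 1− anion.

[Ta(CN)2(en)(gly)][AlBr2FI]2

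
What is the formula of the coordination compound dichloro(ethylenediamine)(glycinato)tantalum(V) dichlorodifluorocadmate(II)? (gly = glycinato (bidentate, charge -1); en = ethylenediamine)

[TaCl2(en)(gly)][CdCl2F2]

Cation [Ta…]: ligand charges -3, Ta(V) ⇒ ion charge 2+.
Anion [Cd…]: ligand charges -4, Cd(II) ⇒ ion charge 2−.
One 2+ cation balances one 2− anion.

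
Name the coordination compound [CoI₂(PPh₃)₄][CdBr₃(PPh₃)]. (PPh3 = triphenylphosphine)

Both ions are complex: the cation is named first with the plain metal name, the anion second with the -ate form; each ion's ligands are alphabetised independently.
Cadmium is always +2 in its complexes; the anion's ligand charges sum to -3, so the complex anion is 1−.
A 1:1 salt means the cation carries the equal and opposite charge, 1+.
Cation: ligand charges sum to -2; for the ion to be 1+, Co = +3.

diiodotetrakis(triphenylphosphine)cobalt(III) tribromo(triphenylphosphine)cadmate(II)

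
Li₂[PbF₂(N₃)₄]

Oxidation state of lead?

+4

2 lithium outside the brackets (+1 each) → the complex ion is 2−.
Ligand charges: 4×N3 = -4; 2×F = -2; sum -6.
Pb + (-6) = 2− ⇒ Pb is +4.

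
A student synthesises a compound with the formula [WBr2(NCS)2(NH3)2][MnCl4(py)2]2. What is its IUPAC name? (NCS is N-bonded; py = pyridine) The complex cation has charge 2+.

The complex cation is given as 2+; its ligand charges sum to -4, so W = +6.
With 2 anions per cation, each anion must be 2/2 = 1−.
Anion: ligand charges sum to -4; for the ion to be 1−, Mn = +3.

diamminedibromodiisothiocyanatotungsten(VI) tetrachlorobis(pyridine)manganate(III)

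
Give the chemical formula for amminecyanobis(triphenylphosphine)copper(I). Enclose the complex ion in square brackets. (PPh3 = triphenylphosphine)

Ligands: 1 ammine (NH3, neutral), 2 triphenylphosphine (PPh3, neutral), 1 cyano (CN, -1). Ligand charge sum = -1.
With Cu in oxidation state +1, the complex ion is [Cu...].

[Cu(CN)(NH3)(PPh3)2]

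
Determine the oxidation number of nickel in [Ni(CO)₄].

No counter-ion: the bracketed complex is neutral.
Ligand charges: 4×CO neutral; sum 0.
Ni + (0) = 0 ⇒ Ni is 0.

0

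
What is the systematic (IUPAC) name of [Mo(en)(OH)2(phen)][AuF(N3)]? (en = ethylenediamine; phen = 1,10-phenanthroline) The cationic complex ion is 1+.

(ethylenediamine)dihydroxo(1,10-phenanthroline)molybdenum(III) azidofluoroaurate(I)

Both ions are complex: the cation is named first with the plain metal name, the anion second with the -ate form; each ion's ligands are alphabetised independently.
The complex cation is given as 1+; its ligand charges sum to -2, so Mo = +3.
A 1:1 salt means the anion carries the equal and opposite charge, 1−.
Anion: ligand charges sum to -2; for the ion to be 1−, Au = +1.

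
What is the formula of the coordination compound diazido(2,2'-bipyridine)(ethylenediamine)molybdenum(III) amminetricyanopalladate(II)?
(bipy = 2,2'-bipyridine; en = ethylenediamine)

[Mo(bipy)(en)(N3)2][Pd(CN)3(NH3)]

Cation [Mo…]: ligand charges -2, Mo(III) ⇒ ion charge 1+.
Anion [Pd…]: ligand charges -3, Pd(II) ⇒ ion charge 1−.
One 1+ cation balances one 1− anion.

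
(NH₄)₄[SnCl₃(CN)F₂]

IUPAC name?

ammonium trichlorocyanodifluorostannate(II)

The 4 ammonium counter-ions carry a total charge of +4, so each complex ion is 4−.
Ligand charges: 1×cyano (-1 each), 2×fluoro (-1 each), 3×chloro (-1 each); total -6. So Sn + (-6) = 4−, giving Sn = +2.
Ligands are named alphabetically: chloro before cyano before fluoro.
The complex ion is anionic, so tin takes the -ate form stannate(II).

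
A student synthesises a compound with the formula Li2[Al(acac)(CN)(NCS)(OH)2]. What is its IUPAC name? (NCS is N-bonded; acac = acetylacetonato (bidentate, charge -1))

lithium (acetylacetonato)cyanodihydroxoisothiocyanatoaluminate(III)

The 2 lithium counter-ions carry a total charge of +2, so each complex ion is 2−.
Ligand charges: 1×isothiocyanato (-1 each), 1×acetylacetonato (-1 each), 1×cyano (-1 each), 2×hydroxo (-1 each); total -5. So Al + (-5) = 2−, giving Al = +3.
The complex ion is anionic, so aluminium takes the -ate form aluminate(III).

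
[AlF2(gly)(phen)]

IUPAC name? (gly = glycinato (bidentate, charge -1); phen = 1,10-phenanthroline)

There is no counter-ion, so the complex is neutral overall.
Ligand charges: 2×fluoro (-1 each), 1×glycinato (-1 each), 1×1,10-phenanthroline (neutral); total -3. So Al + (-3) = 0, giving Al = +3.
Ligands are named alphabetically: fluoro before glycinato before phenanthroline.

difluoro(glycinato)(1,10-phenanthroline)aluminium(III)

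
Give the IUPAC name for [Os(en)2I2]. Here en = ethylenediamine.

bis(ethylenediamine)diiodoosmium(II)

There is no counter-ion, so the complex is neutral overall.
Ligand charges: 2×ethylenediamine (neutral), 2×iodo (-1 each); total -2. So Os + (-2) = 0, giving Os = +2.
Ligands are named alphabetically: ethylenediamine before iodo.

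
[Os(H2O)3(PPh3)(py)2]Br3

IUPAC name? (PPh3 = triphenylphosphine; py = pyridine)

triaquabis(pyridine)(triphenylphosphine)osmium(III) bromide

The 3 bromide counter-ions carry a total charge of -3, so each complex ion is 3+.
Ligand charges: 1×triphenylphosphine (neutral), 3×aqua (neutral), 2×pyridine (neutral); total 0. So Os + (0) = 3+, giving Os = +3.
Ligands are named alphabetically: aqua before pyridine before triphenylphosphine.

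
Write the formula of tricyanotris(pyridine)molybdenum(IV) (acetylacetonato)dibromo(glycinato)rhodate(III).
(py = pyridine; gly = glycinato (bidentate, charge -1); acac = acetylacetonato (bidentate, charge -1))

Cation [Mo…]: ligand charges -3, Mo(IV) ⇒ ion charge 1+.
Anion [Rh…]: ligand charges -4, Rh(III) ⇒ ion charge 1−.

[Mo(CN)3(py)3][Rh(acac)Br2(gly)]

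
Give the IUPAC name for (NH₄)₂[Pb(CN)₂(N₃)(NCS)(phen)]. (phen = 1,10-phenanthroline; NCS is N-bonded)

ammonium azidodicyanoisothiocyanato(1,10-phenanthroline)plumbate(II)

The 2 ammonium counter-ions carry a total charge of +2, so each complex ion is 2−.
Ligand charges: 2×cyano (-1 each), 1×1,10-phenanthroline (neutral), 1×isothiocyanato (-1 each), 1×azido (-1 each); total -4. So Pb + (-4) = 2−, giving Pb = +2.
Ligands are named alphabetically: azido before cyano before isothiocyanato before phenanthroline.
The complex ion is anionic, so lead takes the -ate form plumbate(II).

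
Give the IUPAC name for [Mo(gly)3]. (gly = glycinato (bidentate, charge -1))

There is no counter-ion, so the complex is neutral overall.
Ligand charges: 3×glycinato (-1 each); total -3. So Mo + (-3) = 0, giving Mo = +3.

tris(glycinato)molybdenum(III)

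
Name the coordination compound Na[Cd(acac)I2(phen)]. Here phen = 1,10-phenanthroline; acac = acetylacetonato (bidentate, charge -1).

sodium (acetylacetonato)diiodo(1,10-phenanthroline)cadmate(II)

The 1 sodium counter-ion carries a total charge of +1, so each complex ion is 1−.
Ligand charges: 2×iodo (-1 each), 1×1,10-phenanthroline (neutral), 1×acetylacetonato (-1 each); total -3. So Cd + (-3) = 1−, giving Cd = +2.
Ligands are named alphabetically: acetylacetonato before iodo before phenanthroline.
The complex ion is anionic, so cadmium takes the -ate form cadmate(II).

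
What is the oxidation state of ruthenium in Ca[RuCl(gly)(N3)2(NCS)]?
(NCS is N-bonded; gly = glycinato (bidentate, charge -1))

1 calcium outside the brackets (+2 each) → the complex ion is 2−.
Ligand charges: 1×NCS = -1; 1×gly = -1; 1×Cl = -1; 2×N3 = -2; sum -5.
Ru + (-5) = 2− ⇒ Ru is +3.

+3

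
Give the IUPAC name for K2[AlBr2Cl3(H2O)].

The 2 potassium counter-ions carry a total charge of +2, so each complex ion is 2−.
Ligand charges: 3×chloro (-1 each), 2×bromo (-1 each), 1×aqua (neutral); total -5. So Al + (-5) = 2−, giving Al = +3.
The complex ion is anionic, so aluminium takes the -ate form aluminate(III).

potassium aquadibromotrichloroaluminate(III)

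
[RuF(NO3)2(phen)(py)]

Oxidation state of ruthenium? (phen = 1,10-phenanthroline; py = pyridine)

No counter-ion: the bracketed complex is neutral.
Ligand charges: 1×phen neutral; 2×NO3 = -2; 1×py neutral; 1×F = -1; sum -3.
Ru + (-3) = 0 ⇒ Ru is +3.

+3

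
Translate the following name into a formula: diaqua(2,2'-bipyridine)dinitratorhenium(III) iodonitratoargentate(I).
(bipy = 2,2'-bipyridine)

[Re(bipy)(H2O)2(NO3)2][AgI(NO3)]

Cation [Re…]: ligand charges -2, Re(III) ⇒ ion charge 1+.
Anion [Ag…]: ligand charges -2, Ag(I) ⇒ ion charge 1−.
One 1+ cation balances one 1− anion.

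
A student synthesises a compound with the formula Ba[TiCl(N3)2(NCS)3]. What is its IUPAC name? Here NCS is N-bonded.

The 1 barium counter-ion carries a total charge of +2, so each complex ion is 2−.
Ligand charges: 3×isothiocyanato (-1 each), 2×azido (-1 each), 1×chloro (-1 each); total -6. So Ti + (-6) = 2−, giving Ti = +4.
The complex ion is anionic, so titanium takes the -ate form titanate(IV).

barium diazidochlorotriisothiocyanatotitanate(IV)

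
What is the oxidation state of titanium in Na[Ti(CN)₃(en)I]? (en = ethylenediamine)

+3

1 sodium outside the brackets (+1 each) → the complex ion is 1−.
Ligand charges: 3×CN = -3; 1×en neutral; 1×I = -1; sum -4.
Ti + (-4) = 1− ⇒ Ti is +3.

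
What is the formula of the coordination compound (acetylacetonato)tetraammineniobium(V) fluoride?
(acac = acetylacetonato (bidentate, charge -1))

Ligands: 1 acetylacetonato (acac, -1), 4 ammine (NH3, neutral). Ligand charge sum = -1.
With Nb in oxidation state +5, the complex ion is [Nb...]^4+.
Charge balance with fluoride (-1) requires 1 complex ion per 4 fluoride.

[Nb(acac)(NH3)4]F4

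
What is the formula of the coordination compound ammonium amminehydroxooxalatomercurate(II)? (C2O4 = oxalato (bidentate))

Ligands: 1 hydroxo (OH, -1), 1 oxalato (C2O4, -2), 1 ammine (NH3, neutral). Ligand charge sum = -3.
With Hg in oxidation state +2, the complex ion is [Hg...]^1−.
Charge balance with ammonium (+1) requires 1 complex ion per 1 ammonium.

NH4[Hg(C2O4)(NH3)(OH)]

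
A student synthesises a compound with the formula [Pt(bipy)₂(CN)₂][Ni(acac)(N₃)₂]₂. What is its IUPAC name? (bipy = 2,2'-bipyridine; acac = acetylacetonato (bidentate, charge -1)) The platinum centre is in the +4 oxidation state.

bis(2,2'-bipyridine)dicyanoplatinum(IV) (acetylacetonato)diazidonickelate(II)

Both ions are complex: the cation is named first with the plain metal name, the anion second with the -ate form; each ion's ligands are alphabetised independently.
Pt is given as +4; the cation's ligand charges sum to -2, so the complex cation is 2+.
With 2 anions per cation, each anion must be 2/2 = 1−.
Anion: ligand charges sum to -3; for the ion to be 1−, Ni = +2.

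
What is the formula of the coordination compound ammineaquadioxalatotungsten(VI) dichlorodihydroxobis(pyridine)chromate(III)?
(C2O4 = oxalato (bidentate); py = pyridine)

[W(C2O4)2(H2O)(NH3)][CrCl2(OH)2(py)2]2

Cation [W…]: ligand charges -4, W(VI) ⇒ ion charge 2+.
Anion [Cr…]: ligand charges -4, Cr(III) ⇒ ion charge 1−.
One 2+ cation requires 2 of the 1− anion.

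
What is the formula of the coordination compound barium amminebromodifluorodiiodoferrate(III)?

Ligands: 1 ammine (NH3, neutral), 2 fluoro (F, -1), 1 bromo (Br, -1), 2 iodo (I, -1). Ligand charge sum = -5.
With Fe in oxidation state +3, the complex ion is [Fe...]^2−.
Charge balance with barium (+2) requires 1 complex ion per 1 barium.

Ba[FeBrF2I2(NH3)]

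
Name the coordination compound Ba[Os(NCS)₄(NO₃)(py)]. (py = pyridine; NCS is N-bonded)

The 1 barium counter-ion carries a total charge of +2, so each complex ion is 2−.
Ligand charges: 1×nitrato (-1 each), 1×pyridine (neutral), 4×isothiocyanato (-1 each); total -5. So Os + (-5) = 2−, giving Os = +3.
The complex ion is anionic, so osmium takes the -ate form osmate(III).

barium tetraisothiocyanatonitrato(pyridine)osmate(III)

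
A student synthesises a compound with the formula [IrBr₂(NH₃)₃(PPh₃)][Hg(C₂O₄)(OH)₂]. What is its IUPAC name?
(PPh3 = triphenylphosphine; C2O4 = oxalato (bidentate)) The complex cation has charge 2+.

triamminedibromo(triphenylphosphine)iridium(IV) dihydroxooxalatomercurate(II)

Both ions are complex: the cation is named first with the plain metal name, the anion second with the -ate form; each ion's ligands are alphabetised independently.
The complex cation is given as 2+; its ligand charges sum to -2, so Ir = +4.
A 1:1 salt means the anion carries the equal and opposite charge, 2−.
Anion: ligand charges sum to -4; for the ion to be 2−, Hg = +2.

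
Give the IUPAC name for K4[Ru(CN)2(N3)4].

The 4 potassium counter-ions carry a total charge of +4, so each complex ion is 4−.
Ligand charges: 4×azido (-1 each), 2×cyano (-1 each); total -6. So Ru + (-6) = 4−, giving Ru = +2.
Ligands are named alphabetically: azido before cyano.
The complex ion is anionic, so ruthenium takes the -ate form ruthenate(II).

potassium tetraazidodicyanoruthenate(II)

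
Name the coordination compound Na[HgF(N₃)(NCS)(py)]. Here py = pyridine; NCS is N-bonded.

sodium azidofluoroisothiocyanato(pyridine)mercurate(II)

The 1 sodium counter-ion carries a total charge of +1, so each complex ion is 1−.
Ligand charges: 1×azido (-1 each), 1×pyridine (neutral), 1×isothiocyanato (-1 each), 1×fluoro (-1 each); total -3. So Hg + (-3) = 1−, giving Hg = +2.
The complex ion is anionic, so mercury takes the -ate form mercurate(II).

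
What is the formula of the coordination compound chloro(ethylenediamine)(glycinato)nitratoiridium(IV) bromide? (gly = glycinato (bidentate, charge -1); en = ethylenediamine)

Ligands: 1 chloro (Cl, -1), 1 glycinato (gly, -1), 1 ethylenediamine (en, neutral), 1 nitrato (NO3, -1). Ligand charge sum = -3.
With Ir in oxidation state +4, the complex ion is [Ir...]^1+.
Charge balance with bromide (-1) requires 1 complex ion per 1 bromide.

[IrCl(en)(gly)(NO3)]Br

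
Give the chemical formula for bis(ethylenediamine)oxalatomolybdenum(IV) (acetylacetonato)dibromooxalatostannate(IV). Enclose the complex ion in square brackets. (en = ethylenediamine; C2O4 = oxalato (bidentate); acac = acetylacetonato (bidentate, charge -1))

Cation [Mo…]: ligand charges -2, Mo(IV) ⇒ ion charge 2+.
Anion [Sn…]: ligand charges -5, Sn(IV) ⇒ ion charge 1−.

[Mo(C2O4)(en)2][Sn(acac)Br2(C2O4)]2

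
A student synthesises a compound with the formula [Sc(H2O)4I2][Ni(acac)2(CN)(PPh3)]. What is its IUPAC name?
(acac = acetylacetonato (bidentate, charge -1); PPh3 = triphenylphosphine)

tetraaquadiiodoscandium(III) bis(acetylacetonato)cyano(triphenylphosphine)nickelate(II)

Both ions are complex: the cation is named first with the plain metal name, the anion second with the -ate form; each ion's ligands are alphabetised independently.
Scandium is always +3 in its complexes; the cation's ligand charges sum to -2, so the complex cation is 1+.
A 1:1 salt means the anion carries the equal and opposite charge, 1−.
Anion: ligand charges sum to -3; for the ion to be 1−, Ni = +2.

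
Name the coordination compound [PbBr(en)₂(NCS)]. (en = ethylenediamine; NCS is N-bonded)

There is no counter-ion, so the complex is neutral overall.
Ligand charges: 2×ethylenediamine (neutral), 1×bromo (-1 each), 1×isothiocyanato (-1 each); total -2. So Pb + (-2) = 0, giving Pb = +2.
Ligands are named alphabetically: bromo before ethylenediamine before isothiocyanato.

bromobis(ethylenediamine)isothiocyanatolead(II)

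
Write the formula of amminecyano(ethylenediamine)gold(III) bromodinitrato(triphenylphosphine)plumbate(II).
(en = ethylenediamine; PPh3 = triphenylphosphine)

[Au(CN)(en)(NH3)][PbBr(NO3)2(PPh3)]2

Cation [Au…]: ligand charges -1, Au(III) ⇒ ion charge 2+.
Anion [Pb…]: ligand charges -3, Pb(II) ⇒ ion charge 1−.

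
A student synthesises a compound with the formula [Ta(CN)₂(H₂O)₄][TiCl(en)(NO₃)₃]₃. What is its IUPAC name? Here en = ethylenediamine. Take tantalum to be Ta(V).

tetraaquadicyanotantalum(V) chloro(ethylenediamine)trinitratotitanate(III)

Both ions are complex: the cation is named first with the plain metal name, the anion second with the -ate form; each ion's ligands are alphabetised independently.
Ta is given as +5; the cation's ligand charges sum to -2, so the complex cation is 3+.
With 3 anions per cation, each anion must be 3/3 = 1−.
Anion: ligand charges sum to -4; for the ion to be 1−, Ti = +3.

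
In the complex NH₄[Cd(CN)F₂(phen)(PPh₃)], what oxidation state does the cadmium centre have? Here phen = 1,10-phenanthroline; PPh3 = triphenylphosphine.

+2

1 ammonium outside the brackets (+1 each) → the complex ion is 1−.
Ligand charges: 1×phen neutral; 2×F = -2; 1×PPh3 neutral; 1×CN = -1; sum -3.
Cd + (-3) = 1− ⇒ Cd is +2.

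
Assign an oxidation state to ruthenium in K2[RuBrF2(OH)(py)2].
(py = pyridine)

+2

2 potassium outside the brackets (+1 each) → the complex ion is 2−.
Ligand charges: 1×Br = -1; 2×py neutral; 1×OH = -1; 2×F = -2; sum -4.
Ru + (-4) = 2− ⇒ Ru is +2.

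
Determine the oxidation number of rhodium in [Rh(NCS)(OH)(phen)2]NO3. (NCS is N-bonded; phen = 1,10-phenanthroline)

1 nitrate outside the brackets (-1 each) → the complex ion is 1+.
Ligand charges: 1×OH = -1; 1×NCS = -1; 2×phen neutral; sum -2.
Rh + (-2) = 1+ ⇒ Rh is +3.

+3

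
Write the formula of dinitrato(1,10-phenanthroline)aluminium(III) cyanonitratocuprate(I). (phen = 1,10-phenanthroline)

[Al(NO3)2(phen)][Cu(CN)(NO3)]

Cation [Al…]: ligand charges -2, Al(III) ⇒ ion charge 1+.
Anion [Cu…]: ligand charges -2, Cu(I) ⇒ ion charge 1−.
One 1+ cation balances one 1− anion.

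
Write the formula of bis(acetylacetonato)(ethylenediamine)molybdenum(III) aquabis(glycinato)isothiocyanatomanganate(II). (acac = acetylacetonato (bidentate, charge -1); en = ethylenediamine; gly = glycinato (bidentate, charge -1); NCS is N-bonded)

[Mo(acac)2(en)][Mn(gly)2(H2O)(NCS)]

Cation [Mo…]: ligand charges -2, Mo(III) ⇒ ion charge 1+.
Anion [Mn…]: ligand charges -3, Mn(II) ⇒ ion charge 1−.
One 1+ cation balances one 1− anion.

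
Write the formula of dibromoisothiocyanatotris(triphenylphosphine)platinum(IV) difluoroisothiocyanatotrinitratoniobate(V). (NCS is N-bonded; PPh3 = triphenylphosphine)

Cation [Pt…]: ligand charges -3, Pt(IV) ⇒ ion charge 1+.
Anion [Nb…]: ligand charges -6, Nb(V) ⇒ ion charge 1−.

[PtBr2(NCS)(PPh3)3][NbF2(NCS)(NO3)3]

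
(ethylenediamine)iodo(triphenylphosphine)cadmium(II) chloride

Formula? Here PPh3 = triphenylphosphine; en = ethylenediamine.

Ligands: 1 iodo (I, -1), 1 triphenylphosphine (PPh3, neutral), 1 ethylenediamine (en, neutral). Ligand charge sum = -1.
With Cd in oxidation state +2, the complex ion is [Cd...]^1+.
Charge balance with chloride (-1) requires 1 complex ion per 1 chloride.

[Cd(en)I(PPh3)]Cl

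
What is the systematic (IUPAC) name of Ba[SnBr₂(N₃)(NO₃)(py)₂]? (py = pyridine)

barium azidodibromonitratobis(pyridine)stannate(II)

The 1 barium counter-ion carries a total charge of +2, so each complex ion is 2−.
Ligand charges: 2×bromo (-1 each), 2×pyridine (neutral), 1×nitrato (-1 each), 1×azido (-1 each); total -4. So Sn + (-4) = 2−, giving Sn = +2.
Ligands are named alphabetically: azido before bromo before nitrato before pyridine.
The complex ion is anionic, so tin takes the -ate form stannate(II).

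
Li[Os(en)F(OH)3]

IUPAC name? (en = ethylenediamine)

The 1 lithium counter-ion carries a total charge of +1, so each complex ion is 1−.
Ligand charges: 1×ethylenediamine (neutral), 3×hydroxo (-1 each), 1×fluoro (-1 each); total -4. So Os + (-4) = 1−, giving Os = +3.
The complex ion is anionic, so osmium takes the -ate form osmate(III).

lithium (ethylenediamine)fluorotrihydroxoosmate(III)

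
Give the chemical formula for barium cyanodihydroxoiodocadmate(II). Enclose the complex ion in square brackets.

Ba[Cd(CN)I(OH)2]

Ligands: 2 hydroxo (OH, -1), 1 iodo (I, -1), 1 cyano (CN, -1). Ligand charge sum = -4.
With Cd in oxidation state +2, the complex ion is [Cd...]^2−.
Charge balance with barium (+2) requires 1 complex ion per 1 barium.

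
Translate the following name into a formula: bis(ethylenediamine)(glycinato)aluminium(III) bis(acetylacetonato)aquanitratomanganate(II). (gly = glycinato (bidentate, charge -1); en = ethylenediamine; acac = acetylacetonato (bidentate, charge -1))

Cation [Al…]: ligand charges -1, Al(III) ⇒ ion charge 2+.
Anion [Mn…]: ligand charges -3, Mn(II) ⇒ ion charge 1−.
One 2+ cation requires 2 of the 1− anion.

[Al(en)2(gly)][Mn(acac)2(H2O)(NO3)]2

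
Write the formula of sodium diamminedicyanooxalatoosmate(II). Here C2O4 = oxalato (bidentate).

Ligands: 2 ammine (NH3, neutral), 1 oxalato (C2O4, -2), 2 cyano (CN, -1). Ligand charge sum = -4.
With Os in oxidation state +2, the complex ion is [Os...]^2−.
Charge balance with sodium (+1) requires 1 complex ion per 2 sodium.

Na2[Os(C2O4)(CN)2(NH3)2]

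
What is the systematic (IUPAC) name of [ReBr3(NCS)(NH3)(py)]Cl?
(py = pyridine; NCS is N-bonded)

amminetribromoisothiocyanato(pyridine)rhenium(V) chloride

The 1 chloride counter-ion carries a total charge of -1, so each complex ion is 1+.
Ligand charges: 3×bromo (-1 each), 1×pyridine (neutral), 1×ammine (neutral), 1×isothiocyanato (-1 each); total -4. So Re + (-4) = 1+, giving Re = +5.
Ligands are named alphabetically: ammine before bromo before isothiocyanato before pyridine.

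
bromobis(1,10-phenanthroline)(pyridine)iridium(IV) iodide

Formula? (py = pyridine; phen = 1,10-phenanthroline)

Ligands: 1 pyridine (py, neutral), 2 1,10-phenanthroline (phen, neutral), 1 bromo (Br, -1). Ligand charge sum = -1.
With Ir in oxidation state +4, the complex ion is [Ir...]^3+.
Charge balance with iodide (-1) requires 1 complex ion per 3 iodide.

[IrBr(phen)2(py)]I3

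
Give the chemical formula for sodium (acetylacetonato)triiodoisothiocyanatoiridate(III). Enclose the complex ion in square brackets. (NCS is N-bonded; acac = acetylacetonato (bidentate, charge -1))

Na2[Ir(acac)I3(NCS)]

Ligands: 1 isothiocyanato (NCS, -1), 3 iodo (I, -1), 1 acetylacetonato (acac, -1). Ligand charge sum = -5.
With Ir in oxidation state +3, the complex ion is [Ir...]^2−.
Charge balance with sodium (+1) requires 1 complex ion per 2 sodium.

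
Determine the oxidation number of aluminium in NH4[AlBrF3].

1 ammonium outside the brackets (+1 each) → the complex ion is 1−.
Ligand charges: 1×Br = -1; 3×F = -3; sum -4.
Al + (-4) = 1− ⇒ Al is +3.

+3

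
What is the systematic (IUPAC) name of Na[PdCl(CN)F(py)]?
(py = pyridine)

sodium chlorocyanofluoro(pyridine)palladate(II)

The 1 sodium counter-ion carries a total charge of +1, so each complex ion is 1−.
Ligand charges: 1×pyridine (neutral), 1×chloro (-1 each), 1×cyano (-1 each), 1×fluoro (-1 each); total -3. So Pd + (-3) = 1−, giving Pd = +2.
The complex ion is anionic, so palladium takes the -ate form palladate(II).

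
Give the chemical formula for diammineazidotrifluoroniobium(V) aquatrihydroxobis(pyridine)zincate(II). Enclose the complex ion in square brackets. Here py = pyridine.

Cation [Nb…]: ligand charges -4, Nb(V) ⇒ ion charge 1+.
Anion [Zn…]: ligand charges -3, Zn(II) ⇒ ion charge 1−.

[NbF3(N3)(NH3)2][Zn(H2O)(OH)3(py)2]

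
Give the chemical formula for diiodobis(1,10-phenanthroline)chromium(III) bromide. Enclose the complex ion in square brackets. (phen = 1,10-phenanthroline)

Ligands: 2 iodo (I, -1), 2 1,10-phenanthroline (phen, neutral). Ligand charge sum = -2.
With Cr in oxidation state +3, the complex ion is [Cr...]^1+.
Charge balance with bromide (-1) requires 1 complex ion per 1 bromide.

[CrI2(phen)2]Br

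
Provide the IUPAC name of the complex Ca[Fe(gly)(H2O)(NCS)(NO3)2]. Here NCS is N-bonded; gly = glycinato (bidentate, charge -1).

The 1 calcium counter-ion carries a total charge of +2, so each complex ion is 2−.
Ligand charges: 1×isothiocyanato (-1 each), 1×aqua (neutral), 2×nitrato (-1 each), 1×glycinato (-1 each); total -4. So Fe + (-4) = 2−, giving Fe = +2.
The complex ion is anionic, so iron takes the -ate form ferrate(II).

calcium aqua(glycinato)isothiocyanatodinitratoferrate(II)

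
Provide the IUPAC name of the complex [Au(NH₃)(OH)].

There is no counter-ion, so the complex is neutral overall.
Ligand charges: 1×ammine (neutral), 1×hydroxo (-1 each); total -1. So Au + (-1) = 0, giving Au = +1.
Ligands are named alphabetically: ammine before hydroxo.

amminehydroxogold(I)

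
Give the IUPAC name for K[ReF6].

The 1 potassium counter-ion carries a total charge of +1, so each complex ion is 1−.
Ligand charges: 6×fluoro (-1 each); total -6. So Re + (-6) = 1−, giving Re = +5.
The complex ion is anionic, so rhenium takes the -ate form rhenate(V).

potassium hexafluororhenate(V)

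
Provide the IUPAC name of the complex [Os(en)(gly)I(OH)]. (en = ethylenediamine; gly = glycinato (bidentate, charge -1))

(ethylenediamine)(glycinato)hydroxoiodoosmium(III)

There is no counter-ion, so the complex is neutral overall.
Ligand charges: 1×ethylenediamine (neutral), 1×hydroxo (-1 each), 1×glycinato (-1 each), 1×iodo (-1 each); total -3. So Os + (-3) = 0, giving Os = +3.
Ligands are named alphabetically: ethylenediamine before glycinato before hydroxo before iodo.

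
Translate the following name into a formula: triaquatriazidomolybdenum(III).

Ligands: 3 aqua (H2O, neutral), 3 azido (N3, -1). Ligand charge sum = -3.
With Mo in oxidation state +3, the complex ion is [Mo...].

[Mo(H2O)3(N3)3]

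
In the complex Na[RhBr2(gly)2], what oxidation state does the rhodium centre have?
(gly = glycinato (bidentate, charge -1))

+3

1 sodium outside the brackets (+1 each) → the complex ion is 1−.
Ligand charges: 2×Br = -2; 2×gly = -2; sum -4.
Rh + (-4) = 1− ⇒ Rh is +3.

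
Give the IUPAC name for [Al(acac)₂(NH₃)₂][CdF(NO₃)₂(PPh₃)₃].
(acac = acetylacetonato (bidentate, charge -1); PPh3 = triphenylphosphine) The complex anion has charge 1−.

bis(acetylacetonato)diamminealuminium(III) fluorodinitratotris(triphenylphosphine)cadmate(II)

Both ions are complex: the cation is named first with the plain metal name, the anion second with the -ate form; each ion's ligands are alphabetised independently.
The complex anion is given as 1−; its ligand charges sum to -3, so Cd = +2.
A 1:1 salt means the cation carries the equal and opposite charge, 1+.
Cation: ligand charges sum to -2; for the ion to be 1+, Al = +3.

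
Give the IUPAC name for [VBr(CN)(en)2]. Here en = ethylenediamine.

There is no counter-ion, so the complex is neutral overall.
Ligand charges: 2×ethylenediamine (neutral), 1×bromo (-1 each), 1×cyano (-1 each); total -2. So V + (-2) = 0, giving V = +2.
Ligands are named alphabetically: bromo before cyano before ethylenediamine.

bromocyanobis(ethylenediamine)vanadium(II)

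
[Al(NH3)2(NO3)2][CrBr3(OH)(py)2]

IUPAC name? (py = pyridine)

diamminedinitratoaluminium(III) tribromohydroxobis(pyridine)chromate(III)

Both ions are complex: the cation is named first with the plain metal name, the anion second with the -ate form; each ion's ligands are alphabetised independently.
Aluminium is always +3 in its complexes; the cation's ligand charges sum to -2, so the complex cation is 1+.
A 1:1 salt means the anion carries the equal and opposite charge, 1−.
Anion: ligand charges sum to -4; for the ion to be 1−, Cr = +3.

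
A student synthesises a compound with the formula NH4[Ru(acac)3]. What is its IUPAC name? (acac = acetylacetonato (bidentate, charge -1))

ammonium tris(acetylacetonato)ruthenate(II)

The 1 ammonium counter-ion carries a total charge of +1, so each complex ion is 1−.
Ligand charges: 3×acetylacetonato (-1 each); total -3. So Ru + (-3) = 1−, giving Ru = +2.
The complex ion is anionic, so ruthenium takes the -ate form ruthenate(II).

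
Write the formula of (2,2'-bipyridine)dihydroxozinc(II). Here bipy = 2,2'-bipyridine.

Ligands: 1 2,2'-bipyridine (bipy, neutral), 2 hydroxo (OH, -1). Ligand charge sum = -2.
With Zn in oxidation state +2, the complex ion is [Zn...].

[Zn(bipy)(OH)2]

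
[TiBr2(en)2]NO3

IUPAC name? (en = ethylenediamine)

dibromobis(ethylenediamine)titanium(III) nitrate

The 1 nitrate counter-ion carries a total charge of -1, so each complex ion is 1+.
Ligand charges: 2×bromo (-1 each), 2×ethylenediamine (neutral); total -2. So Ti + (-2) = 1+, giving Ti = +3.
Ligands are named alphabetically: bromo before ethylenediamine.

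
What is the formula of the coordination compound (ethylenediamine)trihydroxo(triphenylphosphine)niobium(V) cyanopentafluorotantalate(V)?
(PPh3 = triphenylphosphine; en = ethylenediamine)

[Nb(en)(OH)3(PPh3)][Ta(CN)F5]2

Cation [Nb…]: ligand charges -3, Nb(V) ⇒ ion charge 2+.
Anion [Ta…]: ligand charges -6, Ta(V) ⇒ ion charge 1−.
One 2+ cation requires 2 of the 1− anion.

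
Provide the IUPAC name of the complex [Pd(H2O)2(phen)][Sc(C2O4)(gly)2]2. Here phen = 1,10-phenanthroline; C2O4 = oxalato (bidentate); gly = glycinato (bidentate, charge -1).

Both ions are complex: the cation is named first with the plain metal name, the anion second with the -ate form; each ion's ligands are alphabetised independently.
Scandium is always +3 in its complexes; the anion's ligand charges sum to -4, so the complex anion is 1−.
With 2 anions per cation, the cation must be 2×1 = 2+.
Cation: ligand charges sum to 0; for the ion to be 2+, Pd = +2.

diaqua(1,10-phenanthroline)palladium(II) bis(glycinato)oxalatoscandate(III)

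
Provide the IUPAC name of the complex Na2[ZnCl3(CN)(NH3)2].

The 2 sodium counter-ions carry a total charge of +2, so each complex ion is 2−.
Ligand charges: 3×chloro (-1 each), 2×ammine (neutral), 1×cyano (-1 each); total -4. So Zn + (-4) = 2−, giving Zn = +2.
Ligands are named alphabetically: ammine before chloro before cyano.
The complex ion is anionic, so zinc takes the -ate form zincate(II).

sodium diamminetrichlorocyanozincate(II)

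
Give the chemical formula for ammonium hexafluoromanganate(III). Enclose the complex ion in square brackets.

Ligands: 6 fluoro (F, -1). Ligand charge sum = -6.
With Mn in oxidation state +3, the complex ion is [Mn...]^3−.
Charge balance with ammonium (+1) requires 1 complex ion per 3 ammonium.

(NH4)3[MnF6]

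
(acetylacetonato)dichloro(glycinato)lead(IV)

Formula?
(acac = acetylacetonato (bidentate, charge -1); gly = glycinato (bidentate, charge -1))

Ligands: 1 acetylacetonato (acac, -1), 1 glycinato (gly, -1), 2 chloro (Cl, -1). Ligand charge sum = -4.
With Pb in oxidation state +4, the complex ion is [Pb...].

[Pb(acac)Cl2(gly)]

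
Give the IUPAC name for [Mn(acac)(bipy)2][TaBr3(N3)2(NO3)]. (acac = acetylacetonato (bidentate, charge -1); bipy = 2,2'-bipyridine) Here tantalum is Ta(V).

Both ions are complex: the cation is named first with the plain metal name, the anion second with the -ate form; each ion's ligands are alphabetised independently.
Ta is given as +5; the anion's ligand charges sum to -6, so the complex anion is 1−.
A 1:1 salt means the cation carries the equal and opposite charge, 1+.
Cation: ligand charges sum to -1; for the ion to be 1+, Mn = +2.

(acetylacetonato)bis(2,2'-bipyridine)manganese(II) diazidotribromonitratotantalate(V)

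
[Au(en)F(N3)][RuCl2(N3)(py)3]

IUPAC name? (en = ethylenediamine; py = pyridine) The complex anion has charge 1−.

The complex anion is given as 1−; its ligand charges sum to -3, so Ru = +2.
A 1:1 salt means the cation carries the equal and opposite charge, 1+.
Cation: ligand charges sum to -2; for the ion to be 1+, Au = +3.

azido(ethylenediamine)fluorogold(III) azidodichlorotris(pyridine)ruthenate(II)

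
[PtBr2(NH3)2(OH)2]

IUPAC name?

There is no counter-ion, so the complex is neutral overall.
Ligand charges: 2×hydroxo (-1 each), 2×ammine (neutral), 2×bromo (-1 each); total -4. So Pt + (-4) = 0, giving Pt = +4.
Ligands are named alphabetically: ammine before bromo before hydroxo.

diamminedibromodihydroxoplatinum(IV)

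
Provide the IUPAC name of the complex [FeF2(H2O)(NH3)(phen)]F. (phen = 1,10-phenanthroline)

ammineaquadifluoro(1,10-phenanthroline)iron(III) fluoride

The 1 fluoride counter-ion carries a total charge of -1, so each complex ion is 1+.
Ligand charges: 2×fluoro (-1 each), 1×1,10-phenanthroline (neutral), 1×aqua (neutral), 1×ammine (neutral); total -2. So Fe + (-2) = 1+, giving Fe = +3.
Ligands are named alphabetically: ammine before aqua before fluoro before phenanthroline.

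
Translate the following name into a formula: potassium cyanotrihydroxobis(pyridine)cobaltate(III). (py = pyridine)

K[Co(CN)(OH)3(py)2]

Ligands: 3 hydroxo (OH, -1), 2 pyridine (py, neutral), 1 cyano (CN, -1). Ligand charge sum = -4.
With Co in oxidation state +3, the complex ion is [Co...]^1−.
Charge balance with potassium (+1) requires 1 complex ion per 1 potassium.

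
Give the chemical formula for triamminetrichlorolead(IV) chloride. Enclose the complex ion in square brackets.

Ligands: 3 ammine (NH3, neutral), 3 chloro (Cl, -1). Ligand charge sum = -3.
With Pb in oxidation state +4, the complex ion is [Pb...]^1+.
Charge balance with chloride (-1) requires 1 complex ion per 1 chloride.

[PbCl3(NH3)3]Cl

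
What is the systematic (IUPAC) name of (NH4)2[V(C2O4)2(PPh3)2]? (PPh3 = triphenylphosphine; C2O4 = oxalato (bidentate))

ammonium dioxalatobis(triphenylphosphine)vanadate(II)

The 2 ammonium counter-ions carry a total charge of +2, so each complex ion is 2−.
Ligand charges: 2×triphenylphosphine (neutral), 2×oxalato (-2 each); total -4. So V + (-4) = 2−, giving V = +2.
Ligands are named alphabetically: oxalato before triphenylphosphine.
The complex ion is anionic, so vanadium takes the -ate form vanadate(II).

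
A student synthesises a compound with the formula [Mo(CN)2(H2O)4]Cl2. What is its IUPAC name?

tetraaquadicyanomolybdenum(IV) chloride

The 2 chloride counter-ions carry a total charge of -2, so each complex ion is 2+.
Ligand charges: 2×cyano (-1 each), 4×aqua (neutral); total -2. So Mo + (-2) = 2+, giving Mo = +4.
Ligands are named alphabetically: aqua before cyano.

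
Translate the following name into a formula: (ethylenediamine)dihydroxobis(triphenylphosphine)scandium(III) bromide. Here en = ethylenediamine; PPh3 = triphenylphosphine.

[Sc(en)(OH)2(PPh3)2]Br

Ligands: 1 ethylenediamine (en, neutral), 2 hydroxo (OH, -1), 2 triphenylphosphine (PPh3, neutral). Ligand charge sum = -2.
Charge balance with bromide (-1) requires 1 complex ion per 1 bromide.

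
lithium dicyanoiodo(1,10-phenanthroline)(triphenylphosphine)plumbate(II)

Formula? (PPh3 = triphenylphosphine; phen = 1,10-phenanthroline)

Li[Pb(CN)2I(phen)(PPh3)]

Ligands: 1 triphenylphosphine (PPh3, neutral), 1 iodo (I, -1), 1 1,10-phenanthroline (phen, neutral), 2 cyano (CN, -1). Ligand charge sum = -3.
Charge balance with lithium (+1) requires 1 complex ion per 1 lithium.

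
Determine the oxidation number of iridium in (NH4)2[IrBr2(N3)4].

2 ammonium outside the brackets (+1 each) → the complex ion is 2−.
Ligand charges: 4×N3 = -4; 2×Br = -2; sum -6.
Ir + (-6) = 2− ⇒ Ir is +4.

+4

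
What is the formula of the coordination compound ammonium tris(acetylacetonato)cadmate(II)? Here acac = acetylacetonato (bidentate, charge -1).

Ligands: 3 acetylacetonato (acac, -1). Ligand charge sum = -3.
With Cd in oxidation state +2, the complex ion is [Cd...]^1−.
Charge balance with ammonium (+1) requires 1 complex ion per 1 ammonium.

NH4[Cd(acac)3]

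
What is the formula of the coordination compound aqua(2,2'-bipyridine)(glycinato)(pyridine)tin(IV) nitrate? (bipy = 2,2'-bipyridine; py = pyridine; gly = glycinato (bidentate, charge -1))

Ligands: 1 aqua (H2O, neutral), 1 2,2'-bipyridine (bipy, neutral), 1 pyridine (py, neutral), 1 glycinato (gly, -1). Ligand charge sum = -1.
With Sn in oxidation state +4, the complex ion is [Sn...]^3+.
Charge balance with nitrate (-1) requires 1 complex ion per 3 nitrate.

[Sn(bipy)(gly)(H2O)(py)](NO3)3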